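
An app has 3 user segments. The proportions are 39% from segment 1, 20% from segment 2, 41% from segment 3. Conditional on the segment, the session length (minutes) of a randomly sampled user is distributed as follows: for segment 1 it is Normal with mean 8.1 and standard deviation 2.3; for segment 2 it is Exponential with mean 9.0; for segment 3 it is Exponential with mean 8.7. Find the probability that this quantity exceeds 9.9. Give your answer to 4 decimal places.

Conditional on each segment, P(X > 9.9): 1: 0.216928; 2: 0.332871; 3: 0.320481.
By total probability, P(X > 9.9) = 0.39·0.216928 + 0.2·0.332871 + 0.41·0.320481 = 0.282574.

0.2826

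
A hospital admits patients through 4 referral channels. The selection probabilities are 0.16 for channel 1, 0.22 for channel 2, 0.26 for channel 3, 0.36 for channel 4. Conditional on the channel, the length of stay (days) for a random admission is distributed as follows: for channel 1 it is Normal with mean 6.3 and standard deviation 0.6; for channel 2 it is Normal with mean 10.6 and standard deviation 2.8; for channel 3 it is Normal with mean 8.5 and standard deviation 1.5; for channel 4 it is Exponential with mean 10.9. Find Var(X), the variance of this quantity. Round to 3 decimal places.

48.009

Per component, 1: μ=6.3, E[X²]=40.05; 2: μ=10.6, E[X²]=120.2; 3: μ=8.5, E[X²]=74.5; 4: μ=10.9, E[X²]=237.62.
E[X] = 0.16·6.3 + 0.22·10.6 + 0.26·8.5 + 0.36·10.9 = 9.474.
E[X²] = 0.16·40.05 + 0.22·120.2 + 0.26·74.5 + 0.36·237.62 = 137.765.
Var(X) = E[X²] − (E[X])² = 137.765 − 89.7567 = 48.0085.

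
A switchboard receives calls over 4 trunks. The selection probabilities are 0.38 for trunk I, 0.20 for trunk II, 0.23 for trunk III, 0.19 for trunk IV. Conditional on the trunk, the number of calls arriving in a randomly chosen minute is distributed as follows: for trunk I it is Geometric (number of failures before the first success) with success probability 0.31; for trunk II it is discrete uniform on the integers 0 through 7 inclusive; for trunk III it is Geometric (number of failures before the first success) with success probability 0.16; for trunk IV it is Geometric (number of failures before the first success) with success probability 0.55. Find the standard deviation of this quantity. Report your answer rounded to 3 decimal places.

Per component, I: μ=2.22581, E[X²]=12.1342; II: μ=3.5, E[X²]=17.5; III: μ=5.25, E[X²]=60.375; IV: μ=0.818182, E[X²]=2.15702.
E[X] = 0.38·2.22581 + 0.2·3.5 + 0.23·5.25 + 0.19·0.818182 = 2.90876.
E[X²] = 0.38·12.1342 + 0.2·17.5 + 0.23·60.375 + 0.19·2.15702 = 22.4071.
Var(X) = E[X²] − (E[X])² = 22.4071 − 8.46089 = 13.9462.
SD(X) = √13.9462 = 3.73446.

3.734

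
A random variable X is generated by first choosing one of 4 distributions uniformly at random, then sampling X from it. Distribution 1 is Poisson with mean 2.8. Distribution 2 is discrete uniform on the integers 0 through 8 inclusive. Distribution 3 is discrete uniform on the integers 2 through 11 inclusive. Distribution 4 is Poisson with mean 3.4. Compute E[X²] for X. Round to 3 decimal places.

For each component E[X²] = Var + (mean)², giving 1: 10.64; 2: 22.6667; 3: 50.5; 4: 14.96.
Overall E[X²] = 0.25·10.64 + 0.25·22.6667 + 0.25·50.5 + 0.25·14.96 = 24.6917.

24.692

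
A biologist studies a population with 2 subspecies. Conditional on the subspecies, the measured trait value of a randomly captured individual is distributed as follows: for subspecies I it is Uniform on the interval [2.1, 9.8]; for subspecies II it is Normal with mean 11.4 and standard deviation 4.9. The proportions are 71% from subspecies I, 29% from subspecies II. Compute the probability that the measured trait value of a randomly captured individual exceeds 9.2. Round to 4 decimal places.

0.2506

Conditional on each subspecies, P(X > 9.2): I: 0.0779221; II: 0.673277.
By total probability, P(X > 9.2) = 0.71·0.0779221 + 0.29·0.673277 = 0.250575.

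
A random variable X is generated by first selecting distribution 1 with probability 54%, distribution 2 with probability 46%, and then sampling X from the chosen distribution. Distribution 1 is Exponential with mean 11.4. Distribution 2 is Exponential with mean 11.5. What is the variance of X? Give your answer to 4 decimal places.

131.0159

Per component, 1: μ=11.4, E[X²]=259.92; 2: μ=11.5, E[X²]=264.5.
E[X] = 0.54·11.4 + 0.46·11.5 = 11.446.
E[X²] = 0.54·259.92 + 0.46·264.5 = 262.027.
Var(X) = E[X²] − (E[X])² = 262.027 − 131.011 = 131.016.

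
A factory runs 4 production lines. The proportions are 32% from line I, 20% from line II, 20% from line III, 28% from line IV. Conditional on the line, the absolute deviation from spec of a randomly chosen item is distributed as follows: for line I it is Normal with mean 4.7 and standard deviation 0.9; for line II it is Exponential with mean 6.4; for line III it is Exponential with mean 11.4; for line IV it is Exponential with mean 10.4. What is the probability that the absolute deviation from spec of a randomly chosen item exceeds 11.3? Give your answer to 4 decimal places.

Conditional on each line, P(X > 11.3): I: 1.12244e-13; II: 0.17108; III: 0.371121; IV: 0.337382.
By total probability, P(X > 11.3) = 0.32·1.12244e-13 + 0.2·0.17108 + 0.2·0.371121 + 0.28·0.337382 = 0.202907.

0.2029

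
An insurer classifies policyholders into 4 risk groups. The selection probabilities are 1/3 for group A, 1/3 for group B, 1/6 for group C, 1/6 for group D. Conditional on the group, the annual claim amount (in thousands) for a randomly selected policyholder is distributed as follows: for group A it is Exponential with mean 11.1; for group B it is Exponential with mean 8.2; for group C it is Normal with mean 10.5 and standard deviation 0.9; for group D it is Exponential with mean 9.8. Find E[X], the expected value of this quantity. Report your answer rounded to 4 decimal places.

Component means — A: 11.1; B: 8.2; C: 10.5; D: 9.8.
E[X] = 0.333333·11.1 + 0.333333·8.2 + 0.166667·10.5 + 0.166667·9.8 = 9.81667.

9.8167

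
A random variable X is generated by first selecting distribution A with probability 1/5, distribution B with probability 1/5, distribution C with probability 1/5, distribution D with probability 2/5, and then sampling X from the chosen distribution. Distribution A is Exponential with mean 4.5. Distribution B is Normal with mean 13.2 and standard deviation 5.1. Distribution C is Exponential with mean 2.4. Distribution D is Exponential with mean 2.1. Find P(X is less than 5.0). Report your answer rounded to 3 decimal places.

0.683

Conditional on each component, P(X < 5.0): A: 0.670807; B: 0.0539348; C: 0.875486; D: 0.907538.
By total probability, P(X < 5.0) = 0.2·0.670807 + 0.2·0.0539348 + 0.2·0.875486 + 0.4·0.907538 = 0.68306.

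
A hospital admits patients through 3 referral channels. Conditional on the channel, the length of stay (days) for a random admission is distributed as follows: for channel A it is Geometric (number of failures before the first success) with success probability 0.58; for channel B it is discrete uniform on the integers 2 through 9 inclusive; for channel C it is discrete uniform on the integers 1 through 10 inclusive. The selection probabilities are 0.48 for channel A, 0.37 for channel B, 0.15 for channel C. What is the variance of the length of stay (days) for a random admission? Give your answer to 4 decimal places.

9.4724

Per component, A: μ=0.724138, E[X²]=1.77289; B: μ=5.5, E[X²]=35.5; C: μ=5.5, E[X²]=38.5.
E[X] = 0.48·0.724138 + 0.37·5.5 + 0.15·5.5 = 3.20759.
E[X²] = 0.48·1.77289 + 0.37·35.5 + 0.15·38.5 = 19.761.
Var(X) = E[X²] − (E[X])² = 19.761 − 10.2886 = 9.47238.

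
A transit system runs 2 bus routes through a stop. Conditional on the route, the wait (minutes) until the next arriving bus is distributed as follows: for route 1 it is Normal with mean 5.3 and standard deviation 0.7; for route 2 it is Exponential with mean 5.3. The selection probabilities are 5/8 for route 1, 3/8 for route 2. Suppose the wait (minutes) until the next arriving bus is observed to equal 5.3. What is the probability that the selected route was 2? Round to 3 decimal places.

0.068

Likelihoods f(5.3 | ·): 1: 0.569918; 2: 0.0694112.
Posterior ∝ prior × likelihood. Numerator for 2: 0.375·0.0694112 = 0.0260292.
Normalizing constant: 0.625·0.569918 + 0.375·0.0694112 = 0.382228.
P(2 | observation) = 0.0260292 / 0.382228 = 0.0680987.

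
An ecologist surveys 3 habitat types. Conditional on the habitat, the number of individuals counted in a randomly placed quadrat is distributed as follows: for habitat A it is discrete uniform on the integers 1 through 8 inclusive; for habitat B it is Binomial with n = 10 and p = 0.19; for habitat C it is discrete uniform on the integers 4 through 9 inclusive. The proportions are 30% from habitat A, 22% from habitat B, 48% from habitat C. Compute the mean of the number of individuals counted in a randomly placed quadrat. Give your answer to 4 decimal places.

Component means — A: 4.5; B: 1.9; C: 6.5.
E[X] = 0.3·4.5 + 0.22·1.9 + 0.48·6.5 = 4.888.

4.8880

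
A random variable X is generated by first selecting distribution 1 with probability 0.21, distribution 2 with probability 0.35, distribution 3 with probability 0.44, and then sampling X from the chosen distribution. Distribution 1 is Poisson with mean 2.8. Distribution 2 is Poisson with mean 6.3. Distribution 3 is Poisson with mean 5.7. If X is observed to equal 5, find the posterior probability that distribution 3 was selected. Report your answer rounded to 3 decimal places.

0.508

Likelihoods P(X=5 | ·): 1: 0.0872136; 2: 0.151868; 3: 0.16777.
Posterior ∝ prior × likelihood. Numerator for 3: 0.44·0.16777 = 0.0738188.
Normalizing constant: 0.21·0.0872136 + 0.35·0.151868 + 0.44·0.16777 = 0.145287.
P(3 | observation) = 0.0738188 / 0.145287 = 0.508088.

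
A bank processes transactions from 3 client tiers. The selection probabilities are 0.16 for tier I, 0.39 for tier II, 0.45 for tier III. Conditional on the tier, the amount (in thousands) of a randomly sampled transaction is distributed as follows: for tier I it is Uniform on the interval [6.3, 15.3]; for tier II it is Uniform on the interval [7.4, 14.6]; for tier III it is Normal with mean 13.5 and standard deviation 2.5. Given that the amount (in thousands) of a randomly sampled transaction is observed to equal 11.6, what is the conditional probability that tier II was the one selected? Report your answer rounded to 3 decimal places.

0.431

Likelihoods f(11.6 | ·): I: 0.111111; II: 0.138889; III: 0.119549.
Posterior ∝ prior × likelihood. Numerator for II: 0.39·0.138889 = 0.0541667.
Normalizing constant: 0.16·0.111111 + 0.39·0.138889 + 0.45·0.119549 = 0.125741.
P(II | observation) = 0.0541667 / 0.125741 = 0.430778.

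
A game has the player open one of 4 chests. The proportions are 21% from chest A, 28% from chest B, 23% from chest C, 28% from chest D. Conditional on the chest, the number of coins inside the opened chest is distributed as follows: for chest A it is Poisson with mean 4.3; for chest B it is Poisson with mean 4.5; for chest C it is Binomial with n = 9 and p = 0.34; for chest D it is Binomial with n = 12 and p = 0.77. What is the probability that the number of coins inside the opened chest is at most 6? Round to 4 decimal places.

Conditional on each chest, P(X ≤ 6): A: 0.85579; B: 0.831051; C: 0.990642; D: 0.0373689.
By total probability, P(X ≤ 6) = 0.21·0.85579 + 0.28·0.831051 + 0.23·0.990642 + 0.28·0.0373689 = 0.650721.

0.6507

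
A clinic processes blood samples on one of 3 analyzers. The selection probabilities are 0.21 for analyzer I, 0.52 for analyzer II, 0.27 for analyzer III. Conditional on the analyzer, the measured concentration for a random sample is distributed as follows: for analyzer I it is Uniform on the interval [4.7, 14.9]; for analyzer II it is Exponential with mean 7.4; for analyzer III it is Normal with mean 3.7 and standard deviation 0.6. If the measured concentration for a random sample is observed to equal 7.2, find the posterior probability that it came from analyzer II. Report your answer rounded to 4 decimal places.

Likelihoods f(7.2 | ·): I: 0.0980392; II: 0.0510754; III: 2.71469e-08.
Posterior ∝ prior × likelihood. Numerator for II: 0.52·0.0510754 = 0.0265592.
Normalizing constant: 0.21·0.0980392 + 0.52·0.0510754 + 0.27·2.71469e-08 = 0.0471474.
P(II | observation) = 0.0265592 / 0.0471474 = 0.563322.

0.5633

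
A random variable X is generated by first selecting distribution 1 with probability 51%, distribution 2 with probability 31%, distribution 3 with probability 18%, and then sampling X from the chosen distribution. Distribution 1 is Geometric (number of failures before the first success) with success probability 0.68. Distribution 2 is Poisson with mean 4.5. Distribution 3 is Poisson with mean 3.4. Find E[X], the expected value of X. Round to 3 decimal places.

Component means — 1: 0.470588; 2: 4.5; 3: 3.4.
E[X] = 0.51·0.470588 + 0.31·4.5 + 0.18·3.4 = 2.247.

2.247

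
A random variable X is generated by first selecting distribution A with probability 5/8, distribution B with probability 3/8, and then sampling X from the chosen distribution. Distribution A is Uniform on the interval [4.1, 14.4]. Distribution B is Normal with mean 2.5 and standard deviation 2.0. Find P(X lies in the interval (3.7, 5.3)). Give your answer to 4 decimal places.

Conditional on each component, P(3.7 < X < 5.3): A: 0.116505; B: 0.193496.
By total probability, P(3.7 < X < 5.3) = 0.625·0.116505 + 0.375·0.193496 = 0.145377.

0.1454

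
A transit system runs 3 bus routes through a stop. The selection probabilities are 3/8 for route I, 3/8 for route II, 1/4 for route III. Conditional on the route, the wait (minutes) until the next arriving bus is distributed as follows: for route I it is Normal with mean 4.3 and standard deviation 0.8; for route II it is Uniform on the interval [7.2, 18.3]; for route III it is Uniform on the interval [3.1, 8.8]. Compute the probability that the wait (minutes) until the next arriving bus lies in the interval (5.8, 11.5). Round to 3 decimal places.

Conditional on each route, P(5.8 < X < 11.5): I: 0.0303964; II: 0.387387; III: 0.526316.
By total probability, P(5.8 < X < 11.5) = 0.375·0.0303964 + 0.375·0.387387 + 0.25·0.526316 = 0.288248.

0.288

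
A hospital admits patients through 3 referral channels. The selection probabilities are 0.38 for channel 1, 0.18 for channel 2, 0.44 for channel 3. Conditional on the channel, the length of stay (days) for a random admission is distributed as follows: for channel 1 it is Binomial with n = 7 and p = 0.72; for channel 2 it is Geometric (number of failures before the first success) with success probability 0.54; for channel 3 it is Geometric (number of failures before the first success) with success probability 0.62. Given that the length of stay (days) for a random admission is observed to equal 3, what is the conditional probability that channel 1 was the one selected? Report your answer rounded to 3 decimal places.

Likelihoods P(X=3 | ·): 1: 0.0802967; 2: 0.0525614; 3: 0.0340206.
Posterior ∝ prior × likelihood. Numerator for 1: 0.38·0.0802967 = 0.0305127.
Normalizing constant: 0.38·0.0802967 + 0.18·0.0525614 + 0.44·0.0340206 = 0.0549429.
P(1 | observation) = 0.0305127 / 0.0549429 = 0.555354.

0.555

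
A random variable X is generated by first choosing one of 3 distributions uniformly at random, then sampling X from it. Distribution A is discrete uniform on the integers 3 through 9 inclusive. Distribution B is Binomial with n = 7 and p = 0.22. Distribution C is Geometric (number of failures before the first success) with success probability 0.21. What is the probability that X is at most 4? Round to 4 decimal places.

Conditional on each component, P(X ≤ 4): A: 0.285714; B: 0.992772; C: 0.692294.
By total probability, P(X ≤ 4) = 0.333333·0.285714 + 0.333333·0.992772 + 0.333333·0.692294 = 0.656927.

0.6569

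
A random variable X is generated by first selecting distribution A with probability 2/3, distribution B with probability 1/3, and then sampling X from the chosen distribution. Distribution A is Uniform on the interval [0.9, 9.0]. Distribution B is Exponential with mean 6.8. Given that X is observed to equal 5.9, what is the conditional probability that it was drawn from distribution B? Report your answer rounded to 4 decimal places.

Likelihoods f(5.9 | ·): A: 0.123457; B: 0.0617557.
Posterior ∝ prior × likelihood. Numerator for B: 0.333333·0.0617557 = 0.0205852.
Normalizing constant: 0.666667·0.123457 + 0.333333·0.0617557 = 0.10289.
P(B | observation) = 0.0205852 / 0.10289 = 0.200071.

0.2001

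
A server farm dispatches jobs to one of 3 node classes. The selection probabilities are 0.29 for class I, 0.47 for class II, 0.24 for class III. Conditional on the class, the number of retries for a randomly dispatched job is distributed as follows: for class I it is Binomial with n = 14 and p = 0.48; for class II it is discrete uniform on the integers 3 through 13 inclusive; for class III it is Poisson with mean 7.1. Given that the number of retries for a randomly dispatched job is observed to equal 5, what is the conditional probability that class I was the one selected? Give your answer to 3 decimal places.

0.362

Likelihoods P(X=5 | ·): I: 0.141808; II: 0.0909091; III: 0.124057.
Posterior ∝ prior × likelihood. Numerator for I: 0.29·0.141808 = 0.0411243.
Normalizing constant: 0.29·0.141808 + 0.47·0.0909091 + 0.24·0.124057 = 0.113625.
P(I | observation) = 0.0411243 / 0.113625 = 0.361929.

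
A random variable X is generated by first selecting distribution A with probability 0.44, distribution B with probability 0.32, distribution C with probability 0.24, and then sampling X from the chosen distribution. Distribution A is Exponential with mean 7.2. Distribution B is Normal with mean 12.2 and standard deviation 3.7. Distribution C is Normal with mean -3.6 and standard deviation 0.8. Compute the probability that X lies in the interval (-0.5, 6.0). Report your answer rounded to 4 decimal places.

0.2637

Conditional on each component, P(-0.5 < X < 6.0): A: 0.565402; B: 0.0466018; C: 5.33123e-05.
By total probability, P(-0.5 < X < 6.0) = 0.44·0.565402 + 0.32·0.0466018 + 0.24·5.33123e-05 = 0.263702.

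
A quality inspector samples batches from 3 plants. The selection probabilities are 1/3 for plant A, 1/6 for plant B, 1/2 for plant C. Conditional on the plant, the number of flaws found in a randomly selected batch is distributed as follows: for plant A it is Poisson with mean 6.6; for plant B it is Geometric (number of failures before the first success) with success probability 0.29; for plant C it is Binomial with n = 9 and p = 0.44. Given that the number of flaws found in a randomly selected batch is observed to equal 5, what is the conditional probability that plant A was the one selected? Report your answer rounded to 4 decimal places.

0.2991

Likelihoods P(X=5 | ·): A: 0.141969; B: 0.0523227; C: 0.204355.
Posterior ∝ prior × likelihood. Numerator for A: 0.333333·0.141969 = 0.0473231.
Normalizing constant: 0.333333·0.141969 + 0.166667·0.0523227 + 0.5·0.204355 = 0.158221.
P(A | observation) = 0.0473231 / 0.158221 = 0.299095.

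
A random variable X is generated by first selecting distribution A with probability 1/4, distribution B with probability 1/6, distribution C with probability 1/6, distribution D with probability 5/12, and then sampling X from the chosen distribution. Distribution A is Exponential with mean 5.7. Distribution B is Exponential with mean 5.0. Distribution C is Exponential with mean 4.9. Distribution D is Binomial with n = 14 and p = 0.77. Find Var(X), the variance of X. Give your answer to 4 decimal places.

Per component, A: μ=5.7, E[X²]=64.98; B: μ=5, E[X²]=50; C: μ=4.9, E[X²]=48.02; D: μ=10.78, E[X²]=118.688.
E[X] = 0.25·5.7 + 0.166667·5 + 0.166667·4.9 + 0.416667·10.78 = 7.56667.
E[X²] = 0.25·64.98 + 0.166667·50 + 0.166667·48.02 + 0.416667·118.688 = 82.0349.
Var(X) = E[X²] − (E[X])² = 82.0349 − 57.2544 = 24.7805.

24.7805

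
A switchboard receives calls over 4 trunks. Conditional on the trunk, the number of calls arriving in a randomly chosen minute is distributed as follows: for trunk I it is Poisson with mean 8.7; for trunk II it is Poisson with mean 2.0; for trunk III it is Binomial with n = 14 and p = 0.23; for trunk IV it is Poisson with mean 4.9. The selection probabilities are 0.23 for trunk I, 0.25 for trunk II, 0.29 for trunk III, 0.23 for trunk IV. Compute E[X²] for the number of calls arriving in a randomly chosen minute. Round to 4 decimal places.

31.2849

For each component E[X²] = Var + (mean)², giving I: 84.39; II: 6; III: 12.8478; IV: 28.91.
Overall E[X²] = 0.23·84.39 + 0.25·6 + 0.29·12.8478 + 0.23·28.91 = 31.2849.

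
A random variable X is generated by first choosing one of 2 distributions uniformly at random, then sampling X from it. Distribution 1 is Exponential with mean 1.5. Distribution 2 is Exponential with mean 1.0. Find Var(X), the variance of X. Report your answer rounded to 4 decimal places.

Per component, 1: μ=1.5, E[X²]=4.5; 2: μ=1, E[X²]=2.
E[X] = 0.5·1.5 + 0.5·1 = 1.25.
E[X²] = 0.5·4.5 + 0.5·2 = 3.25.
Var(X) = E[X²] − (E[X])² = 3.25 − 1.5625 = 1.6875.

1.6875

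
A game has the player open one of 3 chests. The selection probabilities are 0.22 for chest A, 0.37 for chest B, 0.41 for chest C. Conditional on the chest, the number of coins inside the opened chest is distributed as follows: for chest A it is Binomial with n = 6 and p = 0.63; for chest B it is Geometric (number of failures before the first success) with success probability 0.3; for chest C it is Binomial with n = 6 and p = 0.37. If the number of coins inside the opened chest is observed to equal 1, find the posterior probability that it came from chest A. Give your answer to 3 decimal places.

0.033

Likelihoods P(X=1 | ·): A: 0.026212; B: 0.21; C: 0.220321.
Posterior ∝ prior × likelihood. Numerator for A: 0.22·0.026212 = 0.00576664.
Normalizing constant: 0.22·0.026212 + 0.37·0.21 + 0.41·0.220321 = 0.173798.
P(A | observation) = 0.00576664 / 0.173798 = 0.0331801.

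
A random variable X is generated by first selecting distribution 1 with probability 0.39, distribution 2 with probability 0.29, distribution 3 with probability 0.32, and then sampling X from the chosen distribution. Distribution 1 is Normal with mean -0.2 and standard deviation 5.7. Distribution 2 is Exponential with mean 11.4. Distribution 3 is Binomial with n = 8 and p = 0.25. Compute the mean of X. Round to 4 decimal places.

3.8680

Component means — 1: -0.2; 2: 11.4; 3: 2.
E[X] = 0.39·-0.2 + 0.29·11.4 + 0.32·2 = 3.868.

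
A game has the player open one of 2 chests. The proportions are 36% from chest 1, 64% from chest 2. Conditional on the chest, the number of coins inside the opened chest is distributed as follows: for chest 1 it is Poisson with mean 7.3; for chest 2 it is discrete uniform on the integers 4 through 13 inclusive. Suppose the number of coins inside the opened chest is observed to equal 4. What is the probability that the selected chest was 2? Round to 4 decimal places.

0.6898

Likelihoods P(X=4 | ·): 1: 0.0799338; 2: 0.1.
Posterior ∝ prior × likelihood. Numerator for 2: 0.64·0.1 = 0.064.
Normalizing constant: 0.36·0.0799338 + 0.64·0.1 = 0.0927762.
P(2 | observation) = 0.064 / 0.0927762 = 0.689832.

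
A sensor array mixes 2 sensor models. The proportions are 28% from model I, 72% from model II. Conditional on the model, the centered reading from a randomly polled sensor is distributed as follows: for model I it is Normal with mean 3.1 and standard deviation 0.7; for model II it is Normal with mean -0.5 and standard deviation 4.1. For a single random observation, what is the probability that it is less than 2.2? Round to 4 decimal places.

Conditional on each model, P(X < 2.2): I: 0.0992714; II: 0.744903.
By total probability, P(X < 2.2) = 0.28·0.0992714 + 0.72·0.744903 = 0.564126.

0.5641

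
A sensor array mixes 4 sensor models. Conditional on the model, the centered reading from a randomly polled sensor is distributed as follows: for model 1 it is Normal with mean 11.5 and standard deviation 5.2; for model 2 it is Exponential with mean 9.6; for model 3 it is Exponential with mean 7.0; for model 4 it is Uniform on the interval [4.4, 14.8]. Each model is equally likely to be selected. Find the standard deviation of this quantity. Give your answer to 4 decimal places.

6.8458

Per component, 1: μ=11.5, E[X²]=159.29; 2: μ=9.6, E[X²]=184.32; 3: μ=7, E[X²]=98; 4: μ=9.6, E[X²]=101.173.
E[X] = 0.25·11.5 + 0.25·9.6 + 0.25·7 + 0.25·9.6 = 9.425.
E[X²] = 0.25·159.29 + 0.25·184.32 + 0.25·98 + 0.25·101.173 = 135.696.
Var(X) = E[X²] − (E[X])² = 135.696 − 88.8306 = 46.8652.
SD(X) = √46.8652 = 6.84582.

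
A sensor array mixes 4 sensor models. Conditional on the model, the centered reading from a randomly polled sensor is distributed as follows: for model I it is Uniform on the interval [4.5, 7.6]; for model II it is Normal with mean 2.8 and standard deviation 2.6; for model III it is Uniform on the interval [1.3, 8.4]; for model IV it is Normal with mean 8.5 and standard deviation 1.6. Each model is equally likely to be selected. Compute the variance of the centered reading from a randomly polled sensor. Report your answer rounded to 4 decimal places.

Per component, I: μ=6.05, E[X²]=37.4033; II: μ=2.8, E[X²]=14.6; III: μ=4.85, E[X²]=27.7233; IV: μ=8.5, E[X²]=74.81.
E[X] = 0.25·6.05 + 0.25·2.8 + 0.25·4.85 + 0.25·8.5 = 5.55.
E[X²] = 0.25·37.4033 + 0.25·14.6 + 0.25·27.7233 + 0.25·74.81 = 38.6342.
Var(X) = E[X²] − (E[X])² = 38.6342 − 30.8025 = 7.83167.

7.8317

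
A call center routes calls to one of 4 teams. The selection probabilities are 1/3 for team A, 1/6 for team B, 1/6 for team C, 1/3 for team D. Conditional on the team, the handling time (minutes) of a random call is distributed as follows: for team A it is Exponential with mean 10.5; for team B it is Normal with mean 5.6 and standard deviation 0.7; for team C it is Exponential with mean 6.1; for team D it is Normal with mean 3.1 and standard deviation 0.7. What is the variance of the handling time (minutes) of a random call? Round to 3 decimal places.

52.545

Per component, A: μ=10.5, E[X²]=220.5; B: μ=5.6, E[X²]=31.85; C: μ=6.1, E[X²]=74.42; D: μ=3.1, E[X²]=10.1.
E[X] = 0.333333·10.5 + 0.166667·5.6 + 0.166667·6.1 + 0.333333·3.1 = 6.48333.
E[X²] = 0.333333·220.5 + 0.166667·31.85 + 0.166667·74.42 + 0.333333·10.1 = 94.5783.
Var(X) = E[X²] − (E[X])² = 94.5783 − 42.0336 = 52.5447.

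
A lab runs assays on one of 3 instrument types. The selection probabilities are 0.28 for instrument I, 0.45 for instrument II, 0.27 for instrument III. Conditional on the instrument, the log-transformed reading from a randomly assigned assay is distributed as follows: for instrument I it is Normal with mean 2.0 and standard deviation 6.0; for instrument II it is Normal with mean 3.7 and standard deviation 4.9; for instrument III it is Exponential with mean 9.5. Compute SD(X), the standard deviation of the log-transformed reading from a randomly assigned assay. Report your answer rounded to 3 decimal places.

7.345

Per component, I: μ=2, E[X²]=40; II: μ=3.7, E[X²]=37.7; III: μ=9.5, E[X²]=180.5.
E[X] = 0.28·2 + 0.45·3.7 + 0.27·9.5 = 4.79.
E[X²] = 0.28·40 + 0.45·37.7 + 0.27·180.5 = 76.9.
Var(X) = E[X²] − (E[X])² = 76.9 − 22.9441 = 53.9559.
SD(X) = √53.9559 = 7.34547.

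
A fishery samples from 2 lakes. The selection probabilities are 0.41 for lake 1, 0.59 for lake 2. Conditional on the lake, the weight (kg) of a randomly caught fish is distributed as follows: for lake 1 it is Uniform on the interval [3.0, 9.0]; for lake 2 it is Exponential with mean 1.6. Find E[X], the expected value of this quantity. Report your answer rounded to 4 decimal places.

Component means — 1: 6; 2: 1.6.
E[X] = 0.41·6 + 0.59·1.6 = 3.404.

3.4040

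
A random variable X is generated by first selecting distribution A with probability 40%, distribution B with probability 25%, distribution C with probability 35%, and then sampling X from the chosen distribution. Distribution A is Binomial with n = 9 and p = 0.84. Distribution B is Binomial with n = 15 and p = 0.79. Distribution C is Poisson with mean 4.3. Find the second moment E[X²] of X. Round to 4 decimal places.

67.0495

For each component E[X²] = Var + (mean)², giving A: 58.3632; B: 142.911; C: 22.79.
Overall E[X²] = 0.4·58.3632 + 0.25·142.911 + 0.35·22.79 = 67.0495.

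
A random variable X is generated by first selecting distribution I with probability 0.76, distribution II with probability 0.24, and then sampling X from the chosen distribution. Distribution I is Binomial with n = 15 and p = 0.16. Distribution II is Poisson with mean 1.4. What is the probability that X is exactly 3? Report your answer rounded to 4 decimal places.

Conditional on each component, P(X = 3): I: 0.229997; II: 0.112777.
By total probability, P(X = 3) = 0.76·0.229997 + 0.24·0.112777 = 0.201864.

0.2019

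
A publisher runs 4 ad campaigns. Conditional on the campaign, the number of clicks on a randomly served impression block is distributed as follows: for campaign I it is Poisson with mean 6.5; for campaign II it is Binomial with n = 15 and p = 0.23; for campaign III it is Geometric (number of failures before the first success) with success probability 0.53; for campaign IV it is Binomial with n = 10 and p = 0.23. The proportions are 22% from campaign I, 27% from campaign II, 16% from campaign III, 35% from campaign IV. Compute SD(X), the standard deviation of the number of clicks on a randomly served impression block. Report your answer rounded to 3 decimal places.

2.564

Per component, I: μ=6.5, E[X²]=48.75; II: μ=3.45, E[X²]=14.559; III: μ=0.886792, E[X²]=2.45959; IV: μ=2.3, E[X²]=7.061.
E[X] = 0.22·6.5 + 0.27·3.45 + 0.16·0.886792 + 0.35·2.3 = 3.30839.
E[X²] = 0.22·48.75 + 0.27·14.559 + 0.16·2.45959 + 0.35·7.061 = 17.5208.
Var(X) = E[X²] − (E[X])² = 17.5208 − 10.9454 = 6.57539.
SD(X) = √6.57539 = 2.56425.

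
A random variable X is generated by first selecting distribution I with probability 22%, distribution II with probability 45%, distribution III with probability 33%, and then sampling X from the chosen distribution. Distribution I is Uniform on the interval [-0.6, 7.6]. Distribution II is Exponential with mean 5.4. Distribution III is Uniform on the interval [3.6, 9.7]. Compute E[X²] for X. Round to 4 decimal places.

For each component E[X²] = Var + (mean)², giving I: 17.8533; II: 58.32; III: 47.3233.
Overall E[X²] = 0.22·17.8533 + 0.45·58.32 + 0.33·47.3233 = 45.7884.

45.7884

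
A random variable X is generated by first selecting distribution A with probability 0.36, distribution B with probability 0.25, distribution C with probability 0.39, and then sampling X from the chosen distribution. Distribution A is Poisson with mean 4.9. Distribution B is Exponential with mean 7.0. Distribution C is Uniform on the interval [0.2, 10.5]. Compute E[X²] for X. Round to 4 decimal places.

For each component E[X²] = Var + (mean)², giving A: 28.91; B: 98; C: 37.4633.
Overall E[X²] = 0.36·28.91 + 0.25·98 + 0.39·37.4633 = 49.5183.

49.5183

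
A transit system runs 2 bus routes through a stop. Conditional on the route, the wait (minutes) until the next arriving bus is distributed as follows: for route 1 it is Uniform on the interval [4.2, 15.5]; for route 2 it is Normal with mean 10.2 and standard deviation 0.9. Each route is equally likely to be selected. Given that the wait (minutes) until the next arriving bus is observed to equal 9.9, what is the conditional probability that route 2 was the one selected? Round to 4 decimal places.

Likelihoods f(9.9 | ·): 1: 0.0884956; 2: 0.419315.
Posterior ∝ prior × likelihood. Numerator for 2: 0.5·0.419315 = 0.209657.
Normalizing constant: 0.5·0.0884956 + 0.5·0.419315 = 0.253905.
P(2 | observation) = 0.209657 / 0.253905 = 0.825731.

0.8257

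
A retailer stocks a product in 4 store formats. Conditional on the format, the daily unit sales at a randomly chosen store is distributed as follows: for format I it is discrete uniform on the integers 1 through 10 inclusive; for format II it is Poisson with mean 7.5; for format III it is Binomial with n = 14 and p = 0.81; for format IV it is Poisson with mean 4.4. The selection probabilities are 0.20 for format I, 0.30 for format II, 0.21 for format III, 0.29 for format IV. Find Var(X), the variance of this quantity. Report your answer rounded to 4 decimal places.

Per component, I: μ=5.5, E[X²]=38.5; II: μ=7.5, E[X²]=63.75; III: μ=11.34, E[X²]=130.75; IV: μ=4.4, E[X²]=23.76.
E[X] = 0.2·5.5 + 0.3·7.5 + 0.21·11.34 + 0.29·4.4 = 7.0074.
E[X²] = 0.2·38.5 + 0.3·63.75 + 0.21·130.75 + 0.29·23.76 = 61.1729.
Var(X) = E[X²] − (E[X])² = 61.1729 − 49.1037 = 12.0693.

12.0693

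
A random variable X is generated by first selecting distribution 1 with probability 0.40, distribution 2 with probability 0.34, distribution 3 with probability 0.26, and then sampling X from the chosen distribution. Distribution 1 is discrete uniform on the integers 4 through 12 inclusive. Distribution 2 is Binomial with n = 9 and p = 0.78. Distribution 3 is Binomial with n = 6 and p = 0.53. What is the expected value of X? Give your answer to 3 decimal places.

6.414

Component means — 1: 8; 2: 7.02; 3: 3.18.
E[X] = 0.4·8 + 0.34·7.02 + 0.26·3.18 = 6.4136.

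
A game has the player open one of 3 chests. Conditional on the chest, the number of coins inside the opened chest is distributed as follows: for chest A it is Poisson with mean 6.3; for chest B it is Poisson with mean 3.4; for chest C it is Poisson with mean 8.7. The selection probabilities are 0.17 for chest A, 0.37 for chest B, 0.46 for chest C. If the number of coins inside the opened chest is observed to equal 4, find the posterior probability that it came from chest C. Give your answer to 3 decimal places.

Likelihoods P(X=4 | ·): A: 0.12053; B: 0.185825; C: 0.0397653.
Posterior ∝ prior × likelihood. Numerator for C: 0.46·0.0397653 = 0.018292.
Normalizing constant: 0.17·0.12053 + 0.37·0.185825 + 0.46·0.0397653 = 0.107537.
P(C | observation) = 0.018292 / 0.107537 = 0.170099.

0.170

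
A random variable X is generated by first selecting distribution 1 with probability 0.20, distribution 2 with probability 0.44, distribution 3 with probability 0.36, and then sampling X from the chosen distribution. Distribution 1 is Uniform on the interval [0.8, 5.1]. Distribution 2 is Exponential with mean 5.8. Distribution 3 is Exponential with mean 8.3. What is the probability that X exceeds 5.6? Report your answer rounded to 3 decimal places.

0.351

Conditional on each component, P(X > 5.6): 1: 0; 2: 0.380786; 3: 0.50931.
By total probability, P(X > 5.6) = 0.2·0 + 0.44·0.380786 + 0.36·0.50931 = 0.350897.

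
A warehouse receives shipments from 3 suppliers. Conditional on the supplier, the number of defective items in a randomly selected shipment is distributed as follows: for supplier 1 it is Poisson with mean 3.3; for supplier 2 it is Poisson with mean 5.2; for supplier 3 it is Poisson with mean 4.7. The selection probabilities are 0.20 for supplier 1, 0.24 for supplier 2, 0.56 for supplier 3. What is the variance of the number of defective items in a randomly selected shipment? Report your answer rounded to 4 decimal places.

4.9664

Per component, 1: μ=3.3, E[X²]=14.19; 2: μ=5.2, E[X²]=32.24; 3: μ=4.7, E[X²]=26.79.
E[X] = 0.2·3.3 + 0.24·5.2 + 0.56·4.7 = 4.54.
E[X²] = 0.2·14.19 + 0.24·32.24 + 0.56·26.79 = 25.578.
Var(X) = E[X²] − (E[X])² = 25.578 − 20.6116 = 4.9664.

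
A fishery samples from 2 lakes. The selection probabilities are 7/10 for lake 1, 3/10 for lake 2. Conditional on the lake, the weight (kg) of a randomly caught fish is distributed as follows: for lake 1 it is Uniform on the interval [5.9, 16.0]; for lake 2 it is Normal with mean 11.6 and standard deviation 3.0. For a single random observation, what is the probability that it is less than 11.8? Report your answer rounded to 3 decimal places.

Conditional on each lake, P(X < 11.8): 1: 0.584158; 2: 0.526576.
By total probability, P(X < 11.8) = 0.7·0.584158 + 0.3·0.526576 = 0.566884.

0.567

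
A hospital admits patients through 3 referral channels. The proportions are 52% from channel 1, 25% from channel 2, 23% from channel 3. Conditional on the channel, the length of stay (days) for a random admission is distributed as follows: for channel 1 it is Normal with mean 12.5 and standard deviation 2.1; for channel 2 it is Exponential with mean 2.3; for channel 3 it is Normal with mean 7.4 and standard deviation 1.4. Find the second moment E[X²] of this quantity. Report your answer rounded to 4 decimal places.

99.2338

For each component E[X²] = Var + (mean)², giving 1: 160.66; 2: 10.58; 3: 56.72.
Overall E[X²] = 0.52·160.66 + 0.25·10.58 + 0.23·56.72 = 99.2338.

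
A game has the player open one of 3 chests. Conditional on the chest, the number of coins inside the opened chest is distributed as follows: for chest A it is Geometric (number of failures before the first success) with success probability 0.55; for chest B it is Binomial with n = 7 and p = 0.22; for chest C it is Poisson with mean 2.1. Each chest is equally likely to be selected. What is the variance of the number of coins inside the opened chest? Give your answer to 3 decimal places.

1.872

Per component, A: μ=0.818182, E[X²]=2.15702; B: μ=1.54, E[X²]=3.5728; C: μ=2.1, E[X²]=6.51.
E[X] = 0.333333·0.818182 + 0.333333·1.54 + 0.333333·2.1 = 1.48606.
E[X²] = 0.333333·2.15702 + 0.333333·3.5728 + 0.333333·6.51 = 4.07994.
Var(X) = E[X²] − (E[X])² = 4.07994 − 2.20838 = 1.87157.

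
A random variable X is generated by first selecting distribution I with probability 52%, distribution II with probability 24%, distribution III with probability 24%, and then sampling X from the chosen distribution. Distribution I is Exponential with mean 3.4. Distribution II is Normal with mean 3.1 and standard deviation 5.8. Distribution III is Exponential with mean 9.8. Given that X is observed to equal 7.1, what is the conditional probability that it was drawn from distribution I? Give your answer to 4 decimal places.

Likelihoods f(7.1 | ·): I: 0.0364428; II: 0.0542253; III: 0.0494461.
Posterior ∝ prior × likelihood. Numerator for I: 0.52·0.0364428 = 0.0189503.
Normalizing constant: 0.52·0.0364428 + 0.24·0.0542253 + 0.24·0.0494461 = 0.0438314.
P(I | observation) = 0.0189503 / 0.0438314 = 0.432345.

0.4323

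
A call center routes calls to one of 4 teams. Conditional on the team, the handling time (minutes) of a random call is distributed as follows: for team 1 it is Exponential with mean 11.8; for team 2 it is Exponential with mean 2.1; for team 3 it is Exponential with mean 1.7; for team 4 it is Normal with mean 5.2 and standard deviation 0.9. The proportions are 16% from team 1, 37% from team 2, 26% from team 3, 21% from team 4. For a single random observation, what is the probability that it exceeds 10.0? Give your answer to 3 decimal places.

0.072

Conditional on each team, P(X > 10.0): 1: 0.428503; 2: 0.00854931; 3: 0.00278822; 4: 4.8213e-08.
By total probability, P(X > 10.0) = 0.16·0.428503 + 0.37·0.00854931 + 0.26·0.00278822 + 0.21·4.8213e-08 = 0.0724487.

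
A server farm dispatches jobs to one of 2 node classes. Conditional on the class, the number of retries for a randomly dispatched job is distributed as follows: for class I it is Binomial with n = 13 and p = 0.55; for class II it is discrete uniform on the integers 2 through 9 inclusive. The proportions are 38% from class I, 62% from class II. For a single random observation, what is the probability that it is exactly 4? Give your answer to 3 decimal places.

Conditional on each class, P(X = 4): I: 0.0495073; II: 0.125.
By total probability, P(X = 4) = 0.38·0.0495073 + 0.62·0.125 = 0.0963128.

0.096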